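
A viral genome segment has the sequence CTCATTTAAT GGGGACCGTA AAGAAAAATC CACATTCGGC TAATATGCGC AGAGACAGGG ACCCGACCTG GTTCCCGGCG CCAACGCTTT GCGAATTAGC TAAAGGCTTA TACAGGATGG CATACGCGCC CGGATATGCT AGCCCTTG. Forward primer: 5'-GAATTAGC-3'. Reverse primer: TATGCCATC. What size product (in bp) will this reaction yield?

Forward primer GAATTAGC is found on the top strand at positions 93–100.
Taking the reverse complement of TATGCCATC gives GATGGCATA, found at positions 116–124 on the template; the primer anneals here to the top strand with its 3' end pointing upstream.
Amplicon spans positions 93–124: 32 bp.

32 bp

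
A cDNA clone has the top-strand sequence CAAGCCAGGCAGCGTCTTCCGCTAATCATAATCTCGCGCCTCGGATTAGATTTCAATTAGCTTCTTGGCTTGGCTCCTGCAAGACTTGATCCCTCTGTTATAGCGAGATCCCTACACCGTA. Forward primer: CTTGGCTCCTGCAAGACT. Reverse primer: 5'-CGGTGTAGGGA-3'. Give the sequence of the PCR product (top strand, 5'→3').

5'-CTTGGCTCCTGCAAGACTTGATCCCTCTGTTATAGCGAGATCCCTACACCG-3'

The forward primer matches the template at positions 69–86.
Reverse complement of the reverse primer: TCCCTACACCG. This occurs on the top strand at positions 109–119.
The product is the template from position 69 through 119 (51 bp).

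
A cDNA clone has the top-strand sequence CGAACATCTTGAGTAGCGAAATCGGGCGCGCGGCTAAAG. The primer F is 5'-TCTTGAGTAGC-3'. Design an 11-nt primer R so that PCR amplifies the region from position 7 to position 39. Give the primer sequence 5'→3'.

5'-CTTTAGCCGCG-3'

The product's 3' end on the top strand is position 39.
The reverse primer anneals to the top strand over positions 29–39, i.e. to CGCGGCTAAAG.
Its sequence written 5'→3' is the reverse complement: CTTTAGCCGCG.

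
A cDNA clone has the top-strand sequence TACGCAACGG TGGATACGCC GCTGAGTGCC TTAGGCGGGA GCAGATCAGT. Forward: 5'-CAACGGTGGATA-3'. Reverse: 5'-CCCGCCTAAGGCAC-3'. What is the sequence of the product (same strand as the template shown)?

5'-CAACGGTGGATACGCCGCTGAGTGCCTTAGGCGGG-3'

The forward primer matches the template at positions 5–16.
Taking the reverse complement of CCCGCCTAAGGCAC gives GTGCCTTAGGCGGG, found at positions 26–39 on the template; the primer anneals here to the top strand with its 3' end pointing upstream.
The product is the template from position 5 through 39 (35 bp).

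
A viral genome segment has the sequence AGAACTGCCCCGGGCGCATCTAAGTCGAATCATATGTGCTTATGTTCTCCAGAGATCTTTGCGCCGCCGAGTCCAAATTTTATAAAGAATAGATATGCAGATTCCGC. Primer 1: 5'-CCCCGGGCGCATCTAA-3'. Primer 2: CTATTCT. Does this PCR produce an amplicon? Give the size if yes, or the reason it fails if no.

Yes — an 85 bp product.

Primer 1 (CCCCGGGCGCATCTAA) matches the top strand at positions 8–23; it acts as a forward primer.
Primer 2's reverse complement is AGAATAG, matching the top strand at positions 86–92; it acts as a reverse primer.
The 3' ends face each other across positions 8–92, giving an 85 bp product.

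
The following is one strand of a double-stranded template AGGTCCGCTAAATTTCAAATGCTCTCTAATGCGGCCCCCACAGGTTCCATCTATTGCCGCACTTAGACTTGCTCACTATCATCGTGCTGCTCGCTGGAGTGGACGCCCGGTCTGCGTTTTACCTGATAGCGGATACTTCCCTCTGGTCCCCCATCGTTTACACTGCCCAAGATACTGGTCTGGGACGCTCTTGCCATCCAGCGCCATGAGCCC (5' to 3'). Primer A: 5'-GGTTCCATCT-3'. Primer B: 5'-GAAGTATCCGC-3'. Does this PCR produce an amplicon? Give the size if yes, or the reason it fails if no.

Yes — a 97 bp product.

Primer A (GGTTCCATCT) matches the top strand at positions 43–52; it acts as a forward primer.
Primer B's reverse complement is GCGGATACTTC, matching the top strand at positions 129–139; it acts as a reverse primer.
The 3' ends face each other across positions 43–139, giving a 97 bp product.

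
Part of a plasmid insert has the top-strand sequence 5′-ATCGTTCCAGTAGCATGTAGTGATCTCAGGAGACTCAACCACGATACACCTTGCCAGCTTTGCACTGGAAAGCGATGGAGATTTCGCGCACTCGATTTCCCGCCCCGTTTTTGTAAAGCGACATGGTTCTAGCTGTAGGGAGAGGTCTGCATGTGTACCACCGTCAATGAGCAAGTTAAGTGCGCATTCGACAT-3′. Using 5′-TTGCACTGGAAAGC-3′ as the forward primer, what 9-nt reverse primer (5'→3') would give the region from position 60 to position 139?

The product's 3' end on the top strand is position 139.
The reverse primer anneals to the top strand over positions 131–139, i.e. to AGCTGTAGG.
Its sequence written 5'→3' is the reverse complement: CCTACAGCT.

5'-CCTACAGCT-3'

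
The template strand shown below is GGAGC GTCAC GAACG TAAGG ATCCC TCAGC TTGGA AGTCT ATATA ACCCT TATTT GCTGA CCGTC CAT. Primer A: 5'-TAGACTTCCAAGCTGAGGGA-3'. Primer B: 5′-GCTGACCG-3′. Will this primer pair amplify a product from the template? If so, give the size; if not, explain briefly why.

Primer A (TAGACTTCCAAGCTGAGGGA) has reverse complement TCCCTCAGCTTGGAAGTCTA, which matches the top strand at positions 22–41; primer A anneals to the top strand there with its 3' end pointing upstream toward position 22.
Primer B (GCTGACCG) matches the top strand directly at positions 56–63; it anneals to the bottom strand with its 3' end pointing downstream toward position 63.
The 3' ends diverge (primer A extends toward position 1, primer B toward position 68), so the primers never converge on a shared product.

No product — the primers' 3' ends point away from each other.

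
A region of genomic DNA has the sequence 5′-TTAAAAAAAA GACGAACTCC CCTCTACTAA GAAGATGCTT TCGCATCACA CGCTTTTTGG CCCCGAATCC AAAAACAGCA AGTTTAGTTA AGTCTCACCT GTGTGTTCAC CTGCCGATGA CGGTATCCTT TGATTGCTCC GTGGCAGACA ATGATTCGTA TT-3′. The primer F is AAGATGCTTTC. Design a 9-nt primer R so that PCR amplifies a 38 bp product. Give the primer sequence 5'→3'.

5'-GATTCGGGG-3'

The forward primer binds at positions 32–42, so a 38 bp product ends at position 32 + 38 − 1 = 69.
The reverse primer anneals to the top strand over positions 61–69, i.e. to CCCCGAATC.
Its sequence written 5'→3' is the reverse complement: GATTCGGGG.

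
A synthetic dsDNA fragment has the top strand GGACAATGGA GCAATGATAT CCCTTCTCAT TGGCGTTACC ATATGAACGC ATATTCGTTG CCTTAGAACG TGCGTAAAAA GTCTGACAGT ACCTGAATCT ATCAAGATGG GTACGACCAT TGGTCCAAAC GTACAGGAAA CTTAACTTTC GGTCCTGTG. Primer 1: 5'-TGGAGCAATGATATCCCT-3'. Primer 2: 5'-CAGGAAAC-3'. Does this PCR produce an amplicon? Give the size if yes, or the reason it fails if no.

No product — both primers anneal to the same strand and extend in the same direction.

Primer 1 (TGGAGCAATGATATCCCT) matches the top strand at positions 7–24 (3' end points downstream).
Primer 2 (CAGGAAAC) also matches the top strand directly, at positions 134–141 — its reverse complement GTTTCCTG is not present.
Both primers anneal to the bottom strand with 3' ends pointing the same way, so neither can prime synthesis back toward the other.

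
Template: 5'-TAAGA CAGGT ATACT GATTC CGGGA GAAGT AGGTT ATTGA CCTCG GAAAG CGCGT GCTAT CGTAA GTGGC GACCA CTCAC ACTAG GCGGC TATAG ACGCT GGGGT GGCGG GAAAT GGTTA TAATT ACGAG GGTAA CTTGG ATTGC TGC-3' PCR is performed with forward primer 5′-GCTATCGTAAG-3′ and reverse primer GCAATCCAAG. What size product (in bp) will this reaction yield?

90 bp

The forward primer matches the template at positions 56–66.
Taking the reverse complement of GCAATCCAAG gives CTTGGATTGC, found at positions 136–145 on the template; the primer anneals here to the top strand with its 3' end pointing upstream.
Product length = (reverse-primer end) − (forward-primer start) + 1 = 145 − 56 + 1 = 90 bp.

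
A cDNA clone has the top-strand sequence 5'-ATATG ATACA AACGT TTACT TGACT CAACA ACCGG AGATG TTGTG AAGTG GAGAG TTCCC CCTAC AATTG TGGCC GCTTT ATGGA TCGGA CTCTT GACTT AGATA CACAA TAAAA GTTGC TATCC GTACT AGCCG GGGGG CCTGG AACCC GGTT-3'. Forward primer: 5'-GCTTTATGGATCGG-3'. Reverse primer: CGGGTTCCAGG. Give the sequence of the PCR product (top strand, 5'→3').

5'-GCTTTATGGATCGGACTCTTGACTTAGATACACAATAAAAGTTGCTATCCGTACTAGCCGGGGGGCCTGGAACCCG-3'

The forward primer matches the template at positions 76–89.
The reverse primer's reverse complement is CCTGGAACCCG, which matches the template at positions 141–151.
The product is the template from position 76 through 151 (76 bp).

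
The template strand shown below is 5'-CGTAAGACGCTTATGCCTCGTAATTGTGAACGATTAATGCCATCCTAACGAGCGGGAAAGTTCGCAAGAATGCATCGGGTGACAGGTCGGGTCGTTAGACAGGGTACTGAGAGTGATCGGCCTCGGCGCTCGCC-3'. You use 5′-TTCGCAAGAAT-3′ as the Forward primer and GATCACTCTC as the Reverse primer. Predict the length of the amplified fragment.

58 bp

Forward primer TTCGCAAGAAT is found on the top strand at positions 61–71.
Taking the reverse complement of GATCACTCTC gives GAGAGTGATC, found at positions 109–118 on the template; the primer anneals here to the top strand with its 3' end pointing upstream.
Amplicon spans positions 61–118: 58 bp.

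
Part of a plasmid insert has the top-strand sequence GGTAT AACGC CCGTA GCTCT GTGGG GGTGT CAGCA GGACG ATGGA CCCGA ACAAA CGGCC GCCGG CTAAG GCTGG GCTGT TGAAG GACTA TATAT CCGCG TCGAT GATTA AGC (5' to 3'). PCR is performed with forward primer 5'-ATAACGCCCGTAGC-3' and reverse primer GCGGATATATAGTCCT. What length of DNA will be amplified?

96 bp

Scanning the template, ATAACGCCCGTAGC occurs at positions 4–17; this primer anneals to the bottom strand there with its 3' end pointing downstream.
The reverse primer's reverse complement is AGGACTATATATCCGC, which matches the template at positions 84–99.
The product runs from position 4 to position 99, so its length is 99 − 4 + 1 = 96 bp.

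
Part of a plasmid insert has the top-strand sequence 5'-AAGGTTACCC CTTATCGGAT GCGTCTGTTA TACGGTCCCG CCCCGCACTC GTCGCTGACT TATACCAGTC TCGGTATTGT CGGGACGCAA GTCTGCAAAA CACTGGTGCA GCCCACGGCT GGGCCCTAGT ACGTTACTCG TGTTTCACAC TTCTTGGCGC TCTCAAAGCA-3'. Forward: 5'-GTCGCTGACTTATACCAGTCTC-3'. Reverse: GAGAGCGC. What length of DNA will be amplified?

Scanning the template, GTCGCTGACTTATACCAGTCTC occurs at positions 51–72; this primer anneals to the bottom strand there with its 3' end pointing downstream.
Taking the reverse complement of GAGAGCGC gives GCGCTCTC, found at positions 157–164 on the template; the primer anneals here to the top strand with its 3' end pointing upstream.
Product length = (reverse-primer end) − (forward-primer start) + 1 = 164 − 51 + 1 = 114 bp.

114 bp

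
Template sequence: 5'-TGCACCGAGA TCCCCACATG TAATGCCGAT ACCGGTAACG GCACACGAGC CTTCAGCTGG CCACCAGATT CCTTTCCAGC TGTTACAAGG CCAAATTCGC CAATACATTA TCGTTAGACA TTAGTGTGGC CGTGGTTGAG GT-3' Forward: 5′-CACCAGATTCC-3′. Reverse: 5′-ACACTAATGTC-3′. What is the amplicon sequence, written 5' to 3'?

The forward primer matches the template at positions 62–72.
Reverse complement of the reverse primer: GACATTAGTGT. This occurs on the top strand at positions 117–127.
The product is the template from position 62 through 127 (66 bp).

5'-CACCAGATTCCTTTCCAGCTGTTACAAGGCCAAATTCGCCAATACATTATCGTTAGACATTAGTGT-3'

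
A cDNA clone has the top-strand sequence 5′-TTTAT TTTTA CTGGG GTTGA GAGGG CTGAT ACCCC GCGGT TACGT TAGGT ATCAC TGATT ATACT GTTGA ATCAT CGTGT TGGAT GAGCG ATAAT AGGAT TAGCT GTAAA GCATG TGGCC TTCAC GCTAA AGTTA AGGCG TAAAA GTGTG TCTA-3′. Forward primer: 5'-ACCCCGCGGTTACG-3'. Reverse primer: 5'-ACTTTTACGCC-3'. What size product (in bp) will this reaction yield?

117 bp

The forward primer matches the template at positions 31–44.
Reverse complement of the reverse primer: GGCGTAAAAGT. This occurs on the top strand at positions 137–147.
Product length = (reverse-primer end) − (forward-primer start) + 1 = 147 − 31 + 1 = 117 bp.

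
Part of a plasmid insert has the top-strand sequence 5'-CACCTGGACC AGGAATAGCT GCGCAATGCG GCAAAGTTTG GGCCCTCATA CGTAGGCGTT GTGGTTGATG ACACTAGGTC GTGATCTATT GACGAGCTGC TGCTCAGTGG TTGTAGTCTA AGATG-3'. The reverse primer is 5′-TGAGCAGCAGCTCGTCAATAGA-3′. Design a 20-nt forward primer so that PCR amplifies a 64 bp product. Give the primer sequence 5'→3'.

The reverse primer's reverse complement TCTATTGACGAGCTGCTGCTCA matches the template at positions 85–106, so the product ends at position 106.
A 64 bp product then starts at position 106 − 64 + 1 = 43.
The forward primer is identical to the top strand there: CCCTCATACGTAGGCGTTGT.

5'-CCCTCATACGTAGGCGTTGT-3'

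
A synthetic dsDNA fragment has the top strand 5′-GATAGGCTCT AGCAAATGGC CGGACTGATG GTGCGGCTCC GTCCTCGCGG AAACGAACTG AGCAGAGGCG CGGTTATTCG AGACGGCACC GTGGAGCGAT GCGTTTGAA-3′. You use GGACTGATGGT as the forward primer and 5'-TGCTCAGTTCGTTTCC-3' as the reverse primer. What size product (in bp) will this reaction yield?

43 bp

Scanning the template, GGACTGATGGT occurs at positions 22–32; this primer anneals to the bottom strand there with its 3' end pointing downstream.
Reverse complement of the reverse primer: GGAAACGAACTGAGCA. This occurs on the top strand at positions 49–64.
Amplicon spans positions 22–64: 43 bp.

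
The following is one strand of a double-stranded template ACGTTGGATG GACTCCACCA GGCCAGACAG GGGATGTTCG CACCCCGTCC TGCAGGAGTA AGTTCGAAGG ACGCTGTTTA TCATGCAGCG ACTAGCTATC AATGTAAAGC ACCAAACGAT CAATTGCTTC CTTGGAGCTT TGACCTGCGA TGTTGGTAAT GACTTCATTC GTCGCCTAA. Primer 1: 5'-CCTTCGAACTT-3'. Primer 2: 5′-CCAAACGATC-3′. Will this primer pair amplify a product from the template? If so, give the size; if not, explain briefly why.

Primer 1 (CCTTCGAACTT) has reverse complement AAGTTCGAAGG, which matches the top strand at positions 60–70; primer 1 anneals to the top strand there with its 3' end pointing upstream toward position 60.
Primer 2 (CCAAACGATC) matches the top strand directly at positions 112–121; it anneals to the bottom strand with its 3' end pointing downstream toward position 121.
The 3' ends diverge (primer 1 extends toward position 1, primer 2 toward position 179), so the primers never converge on a shared product.

No product — the primers' 3' ends point away from each other.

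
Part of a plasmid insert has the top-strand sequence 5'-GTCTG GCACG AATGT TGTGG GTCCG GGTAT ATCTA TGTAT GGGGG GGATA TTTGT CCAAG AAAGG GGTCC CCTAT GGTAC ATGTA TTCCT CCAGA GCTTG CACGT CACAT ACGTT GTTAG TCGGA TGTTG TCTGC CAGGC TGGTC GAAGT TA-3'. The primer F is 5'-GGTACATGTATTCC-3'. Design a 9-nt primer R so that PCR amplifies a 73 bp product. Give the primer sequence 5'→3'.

The forward primer binds at positions 76–89, so a 73 bp product ends at position 76 + 73 − 1 = 148.
The reverse primer anneals to the top strand over positions 140–148, i.e. to CTGGTCGAA.
Its sequence written 5'→3' is the reverse complement: TTCGACCAG.

5'-TTCGACCAG-3'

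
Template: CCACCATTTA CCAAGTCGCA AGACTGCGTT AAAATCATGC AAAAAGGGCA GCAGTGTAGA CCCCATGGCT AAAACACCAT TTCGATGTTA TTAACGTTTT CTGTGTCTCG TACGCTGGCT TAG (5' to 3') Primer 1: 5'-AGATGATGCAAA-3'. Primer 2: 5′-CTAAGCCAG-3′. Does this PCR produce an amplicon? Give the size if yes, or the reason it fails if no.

Primer 1 (AGATGATGCAAA) does not match the top strand, and its reverse complement TTTGCATCATCT does not match either.
With no annealing site for primer 1, no amplification occurs.

No product — primer 1 has no binding site in the template.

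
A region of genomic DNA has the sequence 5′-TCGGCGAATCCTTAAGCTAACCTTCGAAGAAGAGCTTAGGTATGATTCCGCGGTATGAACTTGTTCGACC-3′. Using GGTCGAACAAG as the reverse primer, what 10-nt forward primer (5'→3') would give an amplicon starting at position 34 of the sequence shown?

The reverse primer's reverse complement CTTGTTCGACC matches the template at positions 60–70; the product starts at position 34.
The forward primer is identical to the top strand over positions 34–43: GCTTAGGTAT.

5'-GCTTAGGTAT-3'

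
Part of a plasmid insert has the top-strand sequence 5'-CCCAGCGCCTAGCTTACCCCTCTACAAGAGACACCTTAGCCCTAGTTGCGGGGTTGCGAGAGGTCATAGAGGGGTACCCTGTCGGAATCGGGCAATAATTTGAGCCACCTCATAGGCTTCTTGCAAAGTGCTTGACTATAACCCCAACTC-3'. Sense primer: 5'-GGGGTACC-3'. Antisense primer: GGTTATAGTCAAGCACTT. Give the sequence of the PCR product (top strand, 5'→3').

5'-GGGGTACCCTGTCGGAATCGGGCAATAATTTGAGCCACCTCATAGGCTTCTTGCAAAGTGCTTGACTATAACC-3'

Forward primer GGGGTACC is found on the top strand at positions 71–78.
Reverse complement of the reverse primer: AAGTGCTTGACTATAACC. This occurs on the top strand at positions 126–143.
The product is the template from position 71 through 143 (73 bp).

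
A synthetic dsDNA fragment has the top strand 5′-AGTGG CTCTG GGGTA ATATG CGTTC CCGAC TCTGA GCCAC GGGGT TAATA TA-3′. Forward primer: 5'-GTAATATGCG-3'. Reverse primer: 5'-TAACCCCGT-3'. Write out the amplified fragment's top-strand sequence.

5'-GTAATATGCGTTCCCGACTCTGAGCCACGGGGTTA-3'

The forward primer matches the template at positions 13–22.
The reverse primer's reverse complement is ACGGGGTTA, which matches the template at positions 39–47.
The product is the template from position 13 through 47 (35 bp).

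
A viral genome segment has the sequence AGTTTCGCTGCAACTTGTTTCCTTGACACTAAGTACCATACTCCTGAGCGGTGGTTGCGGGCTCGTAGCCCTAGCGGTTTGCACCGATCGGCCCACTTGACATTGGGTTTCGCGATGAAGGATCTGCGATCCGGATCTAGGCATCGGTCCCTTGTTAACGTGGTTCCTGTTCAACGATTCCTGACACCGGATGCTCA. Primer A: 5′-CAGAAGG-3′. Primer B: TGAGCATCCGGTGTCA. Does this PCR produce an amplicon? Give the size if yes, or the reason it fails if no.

Primer A (CAGAAGG) does not match the top strand, and its reverse complement CCTTCTG does not match either.
With no annealing site for primer A, no amplification occurs.

No product — primer A has no binding site in the template.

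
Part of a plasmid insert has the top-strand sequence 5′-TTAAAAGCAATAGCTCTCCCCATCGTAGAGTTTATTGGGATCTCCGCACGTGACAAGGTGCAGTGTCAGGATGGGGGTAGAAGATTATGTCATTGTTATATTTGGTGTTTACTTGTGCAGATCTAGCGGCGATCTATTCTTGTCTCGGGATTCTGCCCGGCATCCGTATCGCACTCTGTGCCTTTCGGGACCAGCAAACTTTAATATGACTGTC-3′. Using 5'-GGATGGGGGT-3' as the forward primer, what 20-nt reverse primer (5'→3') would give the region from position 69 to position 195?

The product's 3' end on the top strand is position 195.
The reverse primer anneals to the top strand over positions 176–195, i.e. to CTGTGCCTTTCGGGACCAGC.
Its sequence written 5'→3' is the reverse complement: GCTGGTCCCGAAAGGCACAG.

5'-GCTGGTCCCGAAAGGCACAG-3'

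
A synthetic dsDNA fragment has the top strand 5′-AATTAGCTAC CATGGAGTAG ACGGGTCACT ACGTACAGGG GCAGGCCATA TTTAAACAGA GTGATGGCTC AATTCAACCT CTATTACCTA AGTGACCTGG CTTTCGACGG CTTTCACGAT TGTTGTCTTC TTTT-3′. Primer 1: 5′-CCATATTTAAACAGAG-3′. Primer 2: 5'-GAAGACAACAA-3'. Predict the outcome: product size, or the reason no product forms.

Primer 1 (CCATATTTAAACAGAG) matches the top strand at positions 46–61; it acts as a forward primer.
Primer 2's reverse complement is TTGTTGTCTTC, matching the top strand at positions 120–130; it acts as a reverse primer.
The 3' ends face each other across positions 46–130, giving an 85 bp product.

Yes — an 85 bp product.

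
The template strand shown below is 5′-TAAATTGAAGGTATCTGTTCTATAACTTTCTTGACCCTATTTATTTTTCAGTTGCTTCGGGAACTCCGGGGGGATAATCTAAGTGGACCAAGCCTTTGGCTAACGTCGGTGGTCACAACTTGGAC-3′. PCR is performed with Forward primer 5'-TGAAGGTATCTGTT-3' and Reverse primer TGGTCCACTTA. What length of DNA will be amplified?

85 bp

Scanning the template, TGAAGGTATCTGTT occurs at positions 6–19; this primer anneals to the bottom strand there with its 3' end pointing downstream.
Reverse complement of the reverse primer: TAAGTGGACCA. This occurs on the top strand at positions 80–90.
Product length = (reverse-primer end) − (forward-primer start) + 1 = 90 − 6 + 1 = 85 bp.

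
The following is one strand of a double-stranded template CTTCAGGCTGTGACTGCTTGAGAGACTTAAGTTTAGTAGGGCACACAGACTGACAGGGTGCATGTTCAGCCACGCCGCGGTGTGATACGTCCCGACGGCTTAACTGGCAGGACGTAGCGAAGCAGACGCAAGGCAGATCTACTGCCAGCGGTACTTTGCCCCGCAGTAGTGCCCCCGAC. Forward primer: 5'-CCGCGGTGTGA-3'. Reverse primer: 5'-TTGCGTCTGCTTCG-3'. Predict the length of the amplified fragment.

57 bp

Forward primer CCGCGGTGTGA is found on the top strand at positions 75–85.
The reverse primer's reverse complement is CGAAGCAGACGCAA, which matches the template at positions 118–131.
The product runs from position 75 to position 131, so its length is 131 − 75 + 1 = 57 bp.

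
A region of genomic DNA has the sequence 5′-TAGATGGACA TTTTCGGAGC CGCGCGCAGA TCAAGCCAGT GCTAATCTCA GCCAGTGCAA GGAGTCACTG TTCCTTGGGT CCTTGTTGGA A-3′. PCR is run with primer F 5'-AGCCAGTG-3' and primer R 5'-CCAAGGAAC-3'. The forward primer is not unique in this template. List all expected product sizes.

The forward primer AGCCAGTG matches the top strand at positions 34–41, 50–57.
The reverse primer's reverse complement is GTTCCTTGG, matching at positions 70–78.
Each forward site pairs with the reverse site to give a product ending at position 78: sizes 45, 29 bp.

45 bp, 29 bp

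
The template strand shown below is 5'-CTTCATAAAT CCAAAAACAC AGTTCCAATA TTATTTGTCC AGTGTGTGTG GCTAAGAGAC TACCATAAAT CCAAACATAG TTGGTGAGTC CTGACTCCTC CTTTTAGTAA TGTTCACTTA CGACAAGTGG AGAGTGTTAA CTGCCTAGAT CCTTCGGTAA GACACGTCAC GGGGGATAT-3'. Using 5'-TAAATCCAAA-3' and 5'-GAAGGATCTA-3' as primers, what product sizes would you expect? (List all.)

150 bp, 90 bp

The forward primer TAAATCCAAA matches the top strand at positions 6–15, 66–75.
The reverse primer's reverse complement is TAGATCCTTC, matching at positions 146–155.
Each forward site pairs with the reverse site to give a product ending at position 155: sizes 150, 90 bp.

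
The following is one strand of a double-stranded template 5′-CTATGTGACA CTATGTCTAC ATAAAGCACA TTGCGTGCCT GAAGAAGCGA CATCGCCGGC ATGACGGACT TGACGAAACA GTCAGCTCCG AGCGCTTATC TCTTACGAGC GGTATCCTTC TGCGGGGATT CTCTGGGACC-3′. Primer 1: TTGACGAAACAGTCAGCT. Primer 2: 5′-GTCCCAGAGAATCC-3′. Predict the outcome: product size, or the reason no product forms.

Yes — a 70 bp product.

Primer 1 (TTGACGAAACAGTCAGCT) matches the top strand at positions 70–87; it acts as a forward primer.
Primer 2's reverse complement is GGATTCTCTGGGAC, matching the top strand at positions 126–139; it acts as a reverse primer.
The 3' ends face each other across positions 70–139, giving a 70 bp product.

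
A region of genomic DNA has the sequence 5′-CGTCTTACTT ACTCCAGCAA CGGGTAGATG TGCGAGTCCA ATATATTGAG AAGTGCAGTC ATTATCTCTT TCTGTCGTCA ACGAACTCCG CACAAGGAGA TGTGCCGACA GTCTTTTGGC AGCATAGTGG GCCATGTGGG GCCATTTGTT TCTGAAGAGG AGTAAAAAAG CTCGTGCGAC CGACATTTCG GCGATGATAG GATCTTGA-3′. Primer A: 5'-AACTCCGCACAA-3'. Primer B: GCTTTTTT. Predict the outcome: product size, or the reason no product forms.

Yes — an 88 bp product.

Primer A (AACTCCGCACAA) matches the top strand at positions 84–95; it acts as a forward primer.
Primer B's reverse complement is AAAAAAGC, matching the top strand at positions 164–171; it acts as a reverse primer.
The 3' ends face each other across positions 84–171, giving an 88 bp product.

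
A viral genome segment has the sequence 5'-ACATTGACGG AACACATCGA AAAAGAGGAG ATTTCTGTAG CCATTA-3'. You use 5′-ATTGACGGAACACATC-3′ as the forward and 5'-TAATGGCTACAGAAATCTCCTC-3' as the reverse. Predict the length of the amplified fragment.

Scanning the template, ATTGACGGAACACATC occurs at positions 3–18; this primer anneals to the bottom strand there with its 3' end pointing downstream.
Taking the reverse complement of TAATGGCTACAGAAATCTCCTC gives GAGGAGATTTCTGTAGCCATTA, found at positions 25–46 on the template; the primer anneals here to the top strand with its 3' end pointing upstream.
The product runs from position 3 to position 46, so its length is 46 − 3 + 1 = 44 bp.

44 bp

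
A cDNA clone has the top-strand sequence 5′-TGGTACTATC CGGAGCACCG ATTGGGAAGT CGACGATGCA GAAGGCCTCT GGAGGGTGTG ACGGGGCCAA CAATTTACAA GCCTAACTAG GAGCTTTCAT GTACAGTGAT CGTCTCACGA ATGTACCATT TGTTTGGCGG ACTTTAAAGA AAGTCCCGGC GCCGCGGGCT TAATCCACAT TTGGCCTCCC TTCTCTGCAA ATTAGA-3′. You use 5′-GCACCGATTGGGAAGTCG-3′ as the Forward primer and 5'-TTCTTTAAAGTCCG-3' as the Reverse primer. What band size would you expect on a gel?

Forward primer GCACCGATTGGGAAGTCG is found on the top strand at positions 15–32.
Reverse complement of the reverse primer: CGGACTTTAAAGAA. This occurs on the top strand at positions 138–151.
The product runs from position 15 to position 151, so its length is 151 − 15 + 1 = 137 bp.

137 bp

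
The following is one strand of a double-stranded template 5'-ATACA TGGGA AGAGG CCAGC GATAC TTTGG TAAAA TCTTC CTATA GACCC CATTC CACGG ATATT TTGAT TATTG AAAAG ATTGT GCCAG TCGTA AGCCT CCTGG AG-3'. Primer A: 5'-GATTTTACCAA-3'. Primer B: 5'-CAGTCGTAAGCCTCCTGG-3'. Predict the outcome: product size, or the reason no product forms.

Primer A (GATTTTACCAA) has reverse complement TTGGTAAAATC, which matches the top strand at positions 27–37; primer A anneals to the top strand there with its 3' end pointing upstream toward position 27.
Primer B (CAGTCGTAAGCCTCCTGG) matches the top strand directly at positions 88–105; it anneals to the bottom strand with its 3' end pointing downstream toward position 105.
The 3' ends diverge (primer A extends toward position 1, primer B toward position 107), so the primers never converge on a shared product.

No product — the primers' 3' ends point away from each other.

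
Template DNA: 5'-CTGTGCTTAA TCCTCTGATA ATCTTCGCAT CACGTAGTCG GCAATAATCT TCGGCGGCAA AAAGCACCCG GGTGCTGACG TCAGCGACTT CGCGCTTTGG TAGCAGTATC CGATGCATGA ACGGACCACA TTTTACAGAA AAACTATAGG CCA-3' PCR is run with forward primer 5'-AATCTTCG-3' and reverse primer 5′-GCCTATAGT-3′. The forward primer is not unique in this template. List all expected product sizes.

The forward primer AATCTTCG matches the top strand at positions 20–27, 46–53.
The reverse primer's reverse complement is ACTATAGGC, matching at positions 143–151.
Each forward site pairs with the reverse site to give a product ending at position 151: sizes 132, 106 bp.

132 bp, 106 bp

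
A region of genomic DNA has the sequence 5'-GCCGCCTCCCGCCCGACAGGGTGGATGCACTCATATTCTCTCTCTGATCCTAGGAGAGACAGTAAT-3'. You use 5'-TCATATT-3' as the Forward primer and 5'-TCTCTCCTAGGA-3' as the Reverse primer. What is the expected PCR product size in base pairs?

29 bp

The forward primer matches the template at positions 31–37.
The reverse primer's reverse complement is TCCTAGGAGAGA, which matches the template at positions 48–59.
Product length = (reverse-primer end) − (forward-primer start) + 1 = 59 − 31 + 1 = 29 bp.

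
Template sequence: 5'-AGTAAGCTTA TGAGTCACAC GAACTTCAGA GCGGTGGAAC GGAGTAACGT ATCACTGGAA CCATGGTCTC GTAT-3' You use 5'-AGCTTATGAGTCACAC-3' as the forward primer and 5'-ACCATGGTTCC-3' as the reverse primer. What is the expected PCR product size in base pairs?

63 bp

Scanning the template, AGCTTATGAGTCACAC occurs at positions 5–20; this primer anneals to the bottom strand there with its 3' end pointing downstream.
Reverse complement of the reverse primer: GGAACCATGGT. This occurs on the top strand at positions 57–67.
The product runs from position 5 to position 67, so its length is 67 − 5 + 1 = 63 bp.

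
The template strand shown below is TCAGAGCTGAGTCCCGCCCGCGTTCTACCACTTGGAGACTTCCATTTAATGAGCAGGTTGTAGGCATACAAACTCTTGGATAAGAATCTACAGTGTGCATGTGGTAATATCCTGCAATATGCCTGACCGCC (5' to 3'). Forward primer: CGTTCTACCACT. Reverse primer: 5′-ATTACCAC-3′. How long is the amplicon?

88 bp

Forward primer CGTTCTACCACT is found on the top strand at positions 21–32.
The reverse primer's reverse complement is GTGGTAAT, which matches the template at positions 101–108.
The product runs from position 21 to position 108, so its length is 108 − 21 + 1 = 88 bp.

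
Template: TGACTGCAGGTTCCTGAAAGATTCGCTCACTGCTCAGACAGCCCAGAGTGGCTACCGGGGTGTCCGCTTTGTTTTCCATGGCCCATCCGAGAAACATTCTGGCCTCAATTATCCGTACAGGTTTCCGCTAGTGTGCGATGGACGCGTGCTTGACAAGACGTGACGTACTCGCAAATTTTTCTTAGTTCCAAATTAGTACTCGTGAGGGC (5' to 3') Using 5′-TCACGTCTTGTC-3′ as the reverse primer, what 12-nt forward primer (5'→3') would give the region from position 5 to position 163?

The reverse primer's reverse complement GACAAGACGTGA matches the template at positions 152–163; the product starts at position 5.
The forward primer is identical to the top strand over positions 5–16: TGCAGGTTCCTG.

5'-TGCAGGTTCCTG-3'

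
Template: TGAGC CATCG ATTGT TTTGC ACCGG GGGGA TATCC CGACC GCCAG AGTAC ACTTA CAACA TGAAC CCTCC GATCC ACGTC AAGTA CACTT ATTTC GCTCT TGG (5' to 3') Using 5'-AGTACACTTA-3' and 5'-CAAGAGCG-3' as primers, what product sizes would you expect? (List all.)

The forward primer AGTACACTTA matches the top strand at positions 46–55, 82–91.
The reverse primer's reverse complement is CGCTCTTG, matching at positions 95–102.
Each forward site pairs with the reverse site to give a product ending at position 102: sizes 57, 21 bp.

57 bp, 21 bp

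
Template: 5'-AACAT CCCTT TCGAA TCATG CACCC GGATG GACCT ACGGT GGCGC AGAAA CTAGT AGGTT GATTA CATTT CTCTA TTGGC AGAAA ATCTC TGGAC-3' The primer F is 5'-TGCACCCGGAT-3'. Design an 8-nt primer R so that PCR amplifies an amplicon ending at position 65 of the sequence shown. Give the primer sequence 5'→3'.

5'-TAATCAAC-3'

The forward primer binds at positions 19–29; the product's 3' end on the top strand is position 65.
The reverse primer anneals to the top strand over positions 58–65, i.e. to GTTGATTA.
Its sequence written 5'→3' is the reverse complement: TAATCAAC.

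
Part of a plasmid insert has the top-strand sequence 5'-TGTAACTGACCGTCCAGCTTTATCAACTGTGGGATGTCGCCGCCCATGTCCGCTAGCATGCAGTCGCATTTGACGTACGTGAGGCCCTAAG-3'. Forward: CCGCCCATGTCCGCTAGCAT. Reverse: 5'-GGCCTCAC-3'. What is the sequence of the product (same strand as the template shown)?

5'-CCGCCCATGTCCGCTAGCATGCAGTCGCATTTGACGTACGTGAGGCC-3'

Scanning the template, CCGCCCATGTCCGCTAGCAT occurs at positions 40–59; this primer anneals to the bottom strand there with its 3' end pointing downstream.
The reverse primer's reverse complement is GTGAGGCC, which matches the template at positions 79–86.
The product is the template from position 40 through 86 (47 bp).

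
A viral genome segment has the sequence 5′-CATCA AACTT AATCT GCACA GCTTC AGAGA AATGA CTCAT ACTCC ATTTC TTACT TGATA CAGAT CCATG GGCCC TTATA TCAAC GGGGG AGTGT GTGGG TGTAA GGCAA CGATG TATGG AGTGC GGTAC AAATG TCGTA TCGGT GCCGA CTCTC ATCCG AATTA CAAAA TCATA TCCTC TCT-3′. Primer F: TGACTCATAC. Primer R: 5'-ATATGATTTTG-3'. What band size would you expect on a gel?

144 bp

Forward primer TGACTCATAC is found on the top strand at positions 33–42.
Taking the reverse complement of ATATGATTTTG gives CAAAATCATAT, found at positions 166–176 on the template; the primer anneals here to the top strand with its 3' end pointing upstream.
Amplicon spans positions 33–176: 144 bp.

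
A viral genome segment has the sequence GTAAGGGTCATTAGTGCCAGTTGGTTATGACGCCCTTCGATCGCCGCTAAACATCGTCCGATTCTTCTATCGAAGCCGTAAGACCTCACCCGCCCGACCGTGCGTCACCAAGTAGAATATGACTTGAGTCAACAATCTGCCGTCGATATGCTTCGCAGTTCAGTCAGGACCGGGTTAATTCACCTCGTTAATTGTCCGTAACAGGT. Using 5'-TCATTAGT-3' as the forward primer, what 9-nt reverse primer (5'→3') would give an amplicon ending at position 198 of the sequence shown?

5'-CGGACAATT-3'

The forward primer binds at positions 8–15; the product's 3' end on the top strand is position 198.
The reverse primer anneals to the top strand over positions 190–198, i.e. to AATTGTCCG.
Its sequence written 5'→3' is the reverse complement: CGGACAATT.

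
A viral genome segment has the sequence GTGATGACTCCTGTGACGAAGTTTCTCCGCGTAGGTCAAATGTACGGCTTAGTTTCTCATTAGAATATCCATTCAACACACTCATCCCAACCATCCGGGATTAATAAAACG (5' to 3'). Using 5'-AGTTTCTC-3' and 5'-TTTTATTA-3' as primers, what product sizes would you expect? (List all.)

90 bp, 59 bp

The forward primer AGTTTCTC matches the top strand at positions 20–27, 51–58.
The reverse primer's reverse complement is TAATAAAA, matching at positions 102–109.
Each forward site pairs with the reverse site to give a product ending at position 109: sizes 90, 59 bp.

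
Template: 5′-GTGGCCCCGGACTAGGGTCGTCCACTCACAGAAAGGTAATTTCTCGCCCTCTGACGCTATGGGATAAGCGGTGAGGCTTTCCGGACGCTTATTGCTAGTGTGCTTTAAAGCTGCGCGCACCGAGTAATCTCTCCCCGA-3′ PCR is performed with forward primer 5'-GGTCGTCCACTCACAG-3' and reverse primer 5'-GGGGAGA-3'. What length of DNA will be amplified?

Scanning the template, GGTCGTCCACTCACAG occurs at positions 16–31; this primer anneals to the bottom strand there with its 3' end pointing downstream.
Reverse complement of the reverse primer: TCTCCCC. This occurs on the top strand at positions 130–136.
The product runs from position 16 to position 136, so its length is 136 − 16 + 1 = 121 bp.

121 bp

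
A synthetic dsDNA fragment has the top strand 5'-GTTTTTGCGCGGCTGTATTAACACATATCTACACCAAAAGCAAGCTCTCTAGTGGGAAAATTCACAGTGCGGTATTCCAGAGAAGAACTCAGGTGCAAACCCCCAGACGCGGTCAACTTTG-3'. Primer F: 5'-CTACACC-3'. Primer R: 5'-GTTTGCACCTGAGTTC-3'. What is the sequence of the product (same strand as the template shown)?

5'-CTACACCAAAAGCAAGCTCTCTAGTGGGAAAATTCACAGTGCGGTATTCCAGAGAAGAACTCAGGTGCAAAC-3'

Forward primer CTACACC is found on the top strand at positions 29–35.
Taking the reverse complement of GTTTGCACCTGAGTTC gives GAACTCAGGTGCAAAC, found at positions 85–100 on the template; the primer anneals here to the top strand with its 3' end pointing upstream.
The product is the template from position 29 through 100 (72 bp).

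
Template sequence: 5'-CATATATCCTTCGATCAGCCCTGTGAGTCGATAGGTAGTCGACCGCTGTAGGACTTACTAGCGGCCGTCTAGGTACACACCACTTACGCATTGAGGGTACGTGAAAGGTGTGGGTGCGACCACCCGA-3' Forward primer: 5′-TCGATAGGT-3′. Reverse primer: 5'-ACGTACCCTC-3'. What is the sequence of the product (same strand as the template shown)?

5'-TCGATAGGTAGTCGACCGCTGTAGGACTTACTAGCGGCCGTCTAGGTACACACCACTTACGCATTGAGGGTACGT-3'

Scanning the template, TCGATAGGT occurs at positions 28–36; this primer anneals to the bottom strand there with its 3' end pointing downstream.
Taking the reverse complement of ACGTACCCTC gives GAGGGTACGT, found at positions 93–102 on the template; the primer anneals here to the top strand with its 3' end pointing upstream.
The product is the template from position 28 through 102 (75 bp).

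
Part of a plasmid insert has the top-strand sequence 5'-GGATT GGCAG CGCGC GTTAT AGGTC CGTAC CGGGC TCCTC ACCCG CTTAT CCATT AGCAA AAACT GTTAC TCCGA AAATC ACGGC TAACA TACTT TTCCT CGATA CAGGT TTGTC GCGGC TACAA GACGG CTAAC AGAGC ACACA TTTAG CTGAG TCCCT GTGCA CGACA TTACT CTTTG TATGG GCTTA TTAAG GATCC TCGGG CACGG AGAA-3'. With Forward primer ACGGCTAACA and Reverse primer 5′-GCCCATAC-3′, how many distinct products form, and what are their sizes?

The forward primer ACGGCTAACA matches the top strand at positions 81–90, 127–136.
The reverse primer's reverse complement is GTATGGGC, matching at positions 180–187.
Each forward site pairs with the reverse site to give a product ending at position 187: sizes 107, 61 bp.

Two products: 107 bp, 61 bp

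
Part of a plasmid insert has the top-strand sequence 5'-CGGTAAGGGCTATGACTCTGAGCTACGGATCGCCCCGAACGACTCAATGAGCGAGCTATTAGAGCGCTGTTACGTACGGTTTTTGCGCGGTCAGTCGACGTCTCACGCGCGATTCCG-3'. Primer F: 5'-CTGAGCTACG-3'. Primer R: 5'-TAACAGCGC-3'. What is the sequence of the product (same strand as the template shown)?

5'-CTGAGCTACGGATCGCCCCGAACGACTCAATGAGCGAGCTATTAGAGCGCTGTTA-3'

The forward primer matches the template at positions 18–27.
Reverse complement of the reverse primer: GCGCTGTTA. This occurs on the top strand at positions 64–72.
The product is the template from position 18 through 72 (55 bp).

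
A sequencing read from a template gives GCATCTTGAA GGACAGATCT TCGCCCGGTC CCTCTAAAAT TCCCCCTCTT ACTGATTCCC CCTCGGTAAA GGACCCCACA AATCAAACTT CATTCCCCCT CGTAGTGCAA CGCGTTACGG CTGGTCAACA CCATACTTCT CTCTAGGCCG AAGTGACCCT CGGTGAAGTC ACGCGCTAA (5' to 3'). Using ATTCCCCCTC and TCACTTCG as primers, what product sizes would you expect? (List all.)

118 bp, 102 bp, 65 bp

The forward primer ATTCCCCCTC matches the top strand at positions 39–48, 55–64, 92–101.
The reverse primer's reverse complement is CGAAGTGA, matching at positions 149–156.
Each forward site pairs with the reverse site to give a product ending at position 156: sizes 118, 102, 65 bp.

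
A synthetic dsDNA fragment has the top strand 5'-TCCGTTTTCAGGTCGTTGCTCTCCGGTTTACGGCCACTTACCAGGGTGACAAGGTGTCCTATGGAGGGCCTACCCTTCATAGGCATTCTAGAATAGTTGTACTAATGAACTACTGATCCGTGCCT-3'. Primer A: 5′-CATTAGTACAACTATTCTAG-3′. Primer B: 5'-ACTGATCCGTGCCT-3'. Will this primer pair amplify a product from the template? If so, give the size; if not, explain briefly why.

No product — the primers' 3' ends point away from each other.

Primer A (CATTAGTACAACTATTCTAG) has reverse complement CTAGAATAGTTGTACTAATG, which matches the top strand at positions 88–107; primer A anneals to the top strand there with its 3' end pointing upstream toward position 88.
Primer B (ACTGATCCGTGCCT) matches the top strand directly at positions 112–125; it anneals to the bottom strand with its 3' end pointing downstream toward position 125.
The 3' ends diverge (primer A extends toward position 1, primer B toward position 125), so the primers never converge on a shared product.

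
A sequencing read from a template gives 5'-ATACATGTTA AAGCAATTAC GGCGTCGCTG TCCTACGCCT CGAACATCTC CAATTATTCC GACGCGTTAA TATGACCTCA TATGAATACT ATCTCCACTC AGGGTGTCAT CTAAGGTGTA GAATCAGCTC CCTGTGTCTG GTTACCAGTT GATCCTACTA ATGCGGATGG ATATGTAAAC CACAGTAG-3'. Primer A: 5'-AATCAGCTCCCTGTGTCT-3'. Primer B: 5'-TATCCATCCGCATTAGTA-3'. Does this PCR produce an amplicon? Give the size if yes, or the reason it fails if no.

Primer A (AATCAGCTCCCTGTGTCT) matches the top strand at positions 122–139; it acts as a forward primer.
Primer B's reverse complement is TACTAATGCGGATGGATA, matching the top strand at positions 156–173; it acts as a reverse primer.
The 3' ends face each other across positions 122–173, giving a 52 bp product.

Yes — a 52 bp product.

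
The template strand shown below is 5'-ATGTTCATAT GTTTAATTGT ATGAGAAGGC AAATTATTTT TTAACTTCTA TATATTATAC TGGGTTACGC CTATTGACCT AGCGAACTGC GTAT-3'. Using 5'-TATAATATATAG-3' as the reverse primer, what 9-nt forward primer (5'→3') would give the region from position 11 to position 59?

5'-GTTTAATTG-3'

The reverse primer's reverse complement CTATATATTATA matches the template at positions 48–59; the product starts at position 11.
The forward primer is identical to the top strand over positions 11–19: GTTTAATTG.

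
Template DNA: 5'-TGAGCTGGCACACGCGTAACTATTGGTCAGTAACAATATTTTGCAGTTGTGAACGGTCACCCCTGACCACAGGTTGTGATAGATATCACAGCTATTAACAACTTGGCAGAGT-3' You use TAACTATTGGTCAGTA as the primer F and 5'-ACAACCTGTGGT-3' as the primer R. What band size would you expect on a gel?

61 bp

Scanning the template, TAACTATTGGTCAGTA occurs at positions 17–32; this primer anneals to the bottom strand there with its 3' end pointing downstream.
Taking the reverse complement of ACAACCTGTGGT gives ACCACAGGTTGT, found at positions 66–77 on the template; the primer anneals here to the top strand with its 3' end pointing upstream.
Amplicon spans positions 17–77: 61 bp.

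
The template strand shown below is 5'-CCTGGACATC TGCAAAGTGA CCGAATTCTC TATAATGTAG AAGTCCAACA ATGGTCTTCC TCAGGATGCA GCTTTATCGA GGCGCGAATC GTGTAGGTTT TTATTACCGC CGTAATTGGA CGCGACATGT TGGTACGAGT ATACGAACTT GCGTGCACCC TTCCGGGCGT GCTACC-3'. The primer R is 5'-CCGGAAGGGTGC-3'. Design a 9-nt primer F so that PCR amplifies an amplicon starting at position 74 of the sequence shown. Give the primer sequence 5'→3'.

5'-TTATCGAGG-3'

The reverse primer's reverse complement GCACCCTTCCGG matches the template at positions 155–166; the product starts at position 74.
The forward primer is identical to the top strand over positions 74–82: TTATCGAGG.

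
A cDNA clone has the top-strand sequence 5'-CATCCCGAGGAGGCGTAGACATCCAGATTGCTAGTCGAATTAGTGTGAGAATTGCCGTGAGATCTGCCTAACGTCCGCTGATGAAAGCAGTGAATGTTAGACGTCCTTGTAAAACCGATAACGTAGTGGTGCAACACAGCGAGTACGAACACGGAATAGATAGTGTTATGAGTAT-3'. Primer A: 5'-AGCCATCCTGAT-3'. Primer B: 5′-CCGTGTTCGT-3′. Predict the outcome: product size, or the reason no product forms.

No product — primer A has no binding site in the template.

Primer A (AGCCATCCTGAT) does not match the top strand, and its reverse complement ATCAGGATGGCT does not match either.
With no annealing site for primer A, no amplification occurs.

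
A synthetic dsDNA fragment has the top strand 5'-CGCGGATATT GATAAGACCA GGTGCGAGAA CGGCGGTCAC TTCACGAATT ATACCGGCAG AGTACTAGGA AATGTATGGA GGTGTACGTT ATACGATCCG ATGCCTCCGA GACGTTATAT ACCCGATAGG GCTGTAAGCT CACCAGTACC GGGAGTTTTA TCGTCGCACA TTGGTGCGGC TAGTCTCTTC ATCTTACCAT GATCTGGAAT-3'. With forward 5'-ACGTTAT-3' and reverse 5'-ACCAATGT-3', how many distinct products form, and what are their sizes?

The forward primer ACGTTAT matches the top strand at positions 86–92, 112–118.
The reverse primer's reverse complement is ACATTGGT, matching at positions 168–175.
Each forward site pairs with the reverse site to give a product ending at position 175: sizes 90, 64 bp.

Two products: 90 bp, 64 bp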